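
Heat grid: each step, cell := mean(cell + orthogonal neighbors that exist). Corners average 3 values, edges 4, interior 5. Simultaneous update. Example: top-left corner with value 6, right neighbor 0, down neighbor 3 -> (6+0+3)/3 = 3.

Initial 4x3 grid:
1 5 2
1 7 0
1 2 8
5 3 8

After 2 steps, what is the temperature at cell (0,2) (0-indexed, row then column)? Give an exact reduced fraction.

Step 1: cell (0,2) = 7/3
Step 2: cell (0,2) = 31/9
Full grid after step 2:
  103/36 137/48 31/9
  121/48 177/50 169/48
  239/80 369/100 1157/240
  13/4 541/120 46/9

Answer: 31/9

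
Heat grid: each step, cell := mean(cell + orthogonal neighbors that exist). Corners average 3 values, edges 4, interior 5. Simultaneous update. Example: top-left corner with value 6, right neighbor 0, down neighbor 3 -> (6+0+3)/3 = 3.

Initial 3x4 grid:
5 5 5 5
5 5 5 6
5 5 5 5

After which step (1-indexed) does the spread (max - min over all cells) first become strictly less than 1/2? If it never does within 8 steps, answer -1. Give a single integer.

Answer: 1

Derivation:
Step 1: max=16/3, min=5, spread=1/3
  -> spread < 1/2 first at step 1
Step 2: max=1267/240, min=5, spread=67/240
Step 3: max=11237/2160, min=5, spread=437/2160
Step 4: max=4477531/864000, min=5009/1000, spread=29951/172800
Step 5: max=40095821/7776000, min=16954/3375, spread=206761/1555200
Step 6: max=16008195571/3110400000, min=27165671/5400000, spread=14430763/124416000
Step 7: max=958227741689/186624000000, min=2177652727/432000000, spread=139854109/1492992000
Step 8: max=57409671890251/11197440000000, min=196251228977/38880000000, spread=7114543559/89579520000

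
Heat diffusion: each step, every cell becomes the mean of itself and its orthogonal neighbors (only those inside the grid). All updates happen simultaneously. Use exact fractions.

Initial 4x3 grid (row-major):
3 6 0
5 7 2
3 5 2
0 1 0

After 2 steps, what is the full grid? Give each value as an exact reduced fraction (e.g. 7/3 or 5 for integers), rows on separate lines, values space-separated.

After step 1:
  14/3 4 8/3
  9/2 5 11/4
  13/4 18/5 9/4
  4/3 3/2 1
After step 2:
  79/18 49/12 113/36
  209/48 397/100 19/6
  761/240 78/25 12/5
  73/36 223/120 19/12

Answer: 79/18 49/12 113/36
209/48 397/100 19/6
761/240 78/25 12/5
73/36 223/120 19/12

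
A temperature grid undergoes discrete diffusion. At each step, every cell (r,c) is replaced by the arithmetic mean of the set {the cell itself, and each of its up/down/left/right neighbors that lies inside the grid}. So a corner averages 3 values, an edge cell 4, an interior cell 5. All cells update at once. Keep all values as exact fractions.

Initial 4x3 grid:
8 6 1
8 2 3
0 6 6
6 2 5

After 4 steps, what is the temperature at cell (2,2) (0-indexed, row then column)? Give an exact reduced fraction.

Answer: 13751/3375

Derivation:
Step 1: cell (2,2) = 5
Step 2: cell (2,2) = 233/60
Step 3: cell (2,2) = 7763/1800
Step 4: cell (2,2) = 13751/3375
Full grid after step 4:
  621799/129600 4006291/864000 541399/129600
  257261/54000 1557149/360000 229511/54000
  230641/54000 173911/40000 13751/3375
  548789/129600 1174307/288000 548989/129600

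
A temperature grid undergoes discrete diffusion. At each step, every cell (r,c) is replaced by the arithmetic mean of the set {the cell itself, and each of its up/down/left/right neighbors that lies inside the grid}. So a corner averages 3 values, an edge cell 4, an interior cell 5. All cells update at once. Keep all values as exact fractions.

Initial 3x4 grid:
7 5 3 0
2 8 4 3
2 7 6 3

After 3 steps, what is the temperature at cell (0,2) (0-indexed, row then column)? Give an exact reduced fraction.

Step 1: cell (0,2) = 3
Step 2: cell (0,2) = 311/80
Step 3: cell (0,2) = 1817/480
Full grid after step 3:
  5141/1080 1357/288 1817/480 259/80
  14111/2880 1127/240 429/100 1651/480
  5111/1080 1423/288 709/160 2891/720

Answer: 1817/480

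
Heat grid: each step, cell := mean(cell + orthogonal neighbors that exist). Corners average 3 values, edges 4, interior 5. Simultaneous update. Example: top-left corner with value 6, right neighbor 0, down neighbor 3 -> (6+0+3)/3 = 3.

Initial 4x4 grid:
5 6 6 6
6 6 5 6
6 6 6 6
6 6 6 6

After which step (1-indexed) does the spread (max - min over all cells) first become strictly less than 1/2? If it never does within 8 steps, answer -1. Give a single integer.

Answer: 1

Derivation:
Step 1: max=6, min=17/3, spread=1/3
  -> spread < 1/2 first at step 1
Step 2: max=6, min=103/18, spread=5/18
Step 3: max=287/48, min=12433/2160, spread=241/1080
Step 4: max=71501/12000, min=374851/64800, spread=3517/20250
Step 5: max=427709/72000, min=11272921/1944000, spread=137611/972000
Step 6: max=853979/144000, min=67819427/11664000, spread=169109/1458000
Step 7: max=1918290157/324000000, min=10189979173/1749600000, spread=421969187/4374000000
Step 8: max=57474372757/9720000000, min=306190831111/52488000000, spread=5213477221/65610000000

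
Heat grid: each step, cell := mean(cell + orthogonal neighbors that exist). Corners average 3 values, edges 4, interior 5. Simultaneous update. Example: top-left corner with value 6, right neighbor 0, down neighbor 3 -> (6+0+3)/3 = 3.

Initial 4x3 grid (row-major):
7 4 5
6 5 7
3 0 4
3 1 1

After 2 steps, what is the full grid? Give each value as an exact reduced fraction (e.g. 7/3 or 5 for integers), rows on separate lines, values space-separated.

After step 1:
  17/3 21/4 16/3
  21/4 22/5 21/4
  3 13/5 3
  7/3 5/4 2
After step 2:
  97/18 413/80 95/18
  1099/240 91/20 1079/240
  791/240 57/20 257/80
  79/36 491/240 25/12

Answer: 97/18 413/80 95/18
1099/240 91/20 1079/240
791/240 57/20 257/80
79/36 491/240 25/12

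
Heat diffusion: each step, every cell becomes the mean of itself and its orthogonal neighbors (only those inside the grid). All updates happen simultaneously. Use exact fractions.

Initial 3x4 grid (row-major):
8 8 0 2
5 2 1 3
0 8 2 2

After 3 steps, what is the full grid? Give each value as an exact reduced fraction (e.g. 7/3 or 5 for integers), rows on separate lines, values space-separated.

Answer: 889/180 3201/800 22339/7200 4801/2160
62203/14400 23987/6000 2697/1000 1417/600
563/135 24509/7200 21239/7200 5021/2160

Derivation:
After step 1:
  7 9/2 11/4 5/3
  15/4 24/5 8/5 2
  13/3 3 13/4 7/3
After step 2:
  61/12 381/80 631/240 77/36
  1193/240 353/100 72/25 19/10
  133/36 923/240 611/240 91/36
After step 3:
  889/180 3201/800 22339/7200 4801/2160
  62203/14400 23987/6000 2697/1000 1417/600
  563/135 24509/7200 21239/7200 5021/2160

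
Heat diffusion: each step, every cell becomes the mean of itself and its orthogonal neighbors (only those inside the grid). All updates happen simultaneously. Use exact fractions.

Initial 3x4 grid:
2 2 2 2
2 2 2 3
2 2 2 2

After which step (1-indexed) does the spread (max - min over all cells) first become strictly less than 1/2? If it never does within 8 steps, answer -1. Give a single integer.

Step 1: max=7/3, min=2, spread=1/3
  -> spread < 1/2 first at step 1
Step 2: max=547/240, min=2, spread=67/240
Step 3: max=4757/2160, min=2, spread=437/2160
Step 4: max=1885531/864000, min=2009/1000, spread=29951/172800
Step 5: max=16767821/7776000, min=6829/3375, spread=206761/1555200
Step 6: max=6676995571/3110400000, min=10965671/5400000, spread=14430763/124416000
Step 7: max=398355741689/186624000000, min=881652727/432000000, spread=139854109/1492992000
Step 8: max=23817351890251/11197440000000, min=79611228977/38880000000, spread=7114543559/89579520000

Answer: 1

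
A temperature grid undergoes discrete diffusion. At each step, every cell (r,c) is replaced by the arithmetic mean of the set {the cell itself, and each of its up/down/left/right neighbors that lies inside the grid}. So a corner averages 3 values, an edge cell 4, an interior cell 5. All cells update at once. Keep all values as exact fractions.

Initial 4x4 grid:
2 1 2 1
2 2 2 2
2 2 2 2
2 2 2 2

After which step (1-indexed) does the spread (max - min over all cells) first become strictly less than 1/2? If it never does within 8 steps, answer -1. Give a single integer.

Step 1: max=2, min=3/2, spread=1/2
Step 2: max=2, min=59/36, spread=13/36
  -> spread < 1/2 first at step 2
Step 3: max=2, min=12343/7200, spread=2057/7200
Step 4: max=1991/1000, min=3554/2025, spread=19111/81000
Step 5: max=6671/3375, min=11574331/6480000, spread=1233989/6480000
Step 6: max=4246019/2160000, min=26307679/14580000, spread=9411797/58320000
Step 7: max=759701/388800, min=159342869/87480000, spread=362183/2733750
Step 8: max=18902970137/9720000000, min=24044436907/13122000000, spread=29491455559/262440000000

Answer: 2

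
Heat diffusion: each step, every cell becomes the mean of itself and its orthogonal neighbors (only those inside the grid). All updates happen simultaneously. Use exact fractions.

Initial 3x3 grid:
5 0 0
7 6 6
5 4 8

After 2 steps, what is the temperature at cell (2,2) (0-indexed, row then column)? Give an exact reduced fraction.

Step 1: cell (2,2) = 6
Step 2: cell (2,2) = 67/12
Full grid after step 2:
  25/6 267/80 13/4
  1181/240 477/100 22/5
  101/18 1301/240 67/12

Answer: 67/12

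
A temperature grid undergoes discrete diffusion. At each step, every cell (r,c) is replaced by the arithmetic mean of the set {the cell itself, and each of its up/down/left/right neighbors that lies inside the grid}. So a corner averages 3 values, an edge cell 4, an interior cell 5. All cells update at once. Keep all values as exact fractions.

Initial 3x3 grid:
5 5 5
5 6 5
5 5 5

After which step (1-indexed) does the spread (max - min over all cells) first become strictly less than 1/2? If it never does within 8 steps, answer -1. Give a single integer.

Answer: 1

Derivation:
Step 1: max=21/4, min=5, spread=1/4
  -> spread < 1/2 first at step 1
Step 2: max=131/25, min=409/80, spread=51/400
Step 3: max=24823/4800, min=1847/360, spread=589/14400
Step 4: max=154943/30000, min=1481081/288000, spread=31859/1440000
Step 5: max=89091607/17280000, min=9264721/1800000, spread=751427/86400000
Step 6: max=556634687/108000000, min=5339063129/1036800000, spread=23149331/5184000000
Step 7: max=320522654263/62208000000, min=33374931889/6480000000, spread=616540643/311040000000
Step 8: max=2003112453983/388800000000, min=19226332008761/3732480000000, spread=17737747379/18662400000000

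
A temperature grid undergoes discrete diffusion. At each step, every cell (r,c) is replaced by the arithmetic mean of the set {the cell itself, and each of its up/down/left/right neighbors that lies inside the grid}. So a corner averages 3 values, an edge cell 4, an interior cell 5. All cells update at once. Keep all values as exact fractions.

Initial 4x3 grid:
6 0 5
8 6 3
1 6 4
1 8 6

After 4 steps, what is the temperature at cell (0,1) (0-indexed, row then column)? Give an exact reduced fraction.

Step 1: cell (0,1) = 17/4
Step 2: cell (0,1) = 971/240
Step 3: cell (0,1) = 62257/14400
Step 4: cell (0,1) = 3722003/864000
Full grid after step 4:
  579137/129600 3722003/864000 550637/129600
  972877/216000 1625557/360000 954877/216000
  991217/216000 1676857/360000 343739/72000
  594697/129600 4133663/864000 7837/1600

Answer: 3722003/864000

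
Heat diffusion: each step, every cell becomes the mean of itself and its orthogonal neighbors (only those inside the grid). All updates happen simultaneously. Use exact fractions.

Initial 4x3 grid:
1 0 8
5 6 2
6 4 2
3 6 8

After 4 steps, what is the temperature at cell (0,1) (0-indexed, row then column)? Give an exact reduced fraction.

Step 1: cell (0,1) = 15/4
Step 2: cell (0,1) = 749/240
Step 3: cell (0,1) = 52519/14400
Step 4: cell (0,1) = 3120101/864000
Full grid after step 4:
  158443/43200 3120101/864000 491329/129600
  23369/6000 1453099/360000 13481/3375
  13417/3000 1589449/360000 121753/27000
  203353/43200 4146911/864000 609859/129600

Answer: 3120101/864000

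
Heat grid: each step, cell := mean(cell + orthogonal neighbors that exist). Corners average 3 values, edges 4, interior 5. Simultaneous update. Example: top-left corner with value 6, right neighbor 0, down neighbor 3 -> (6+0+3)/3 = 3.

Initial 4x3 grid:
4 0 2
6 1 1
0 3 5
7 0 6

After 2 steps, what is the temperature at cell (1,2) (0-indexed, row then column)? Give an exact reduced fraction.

Step 1: cell (1,2) = 9/4
Step 2: cell (1,2) = 23/10
Full grid after step 2:
  47/18 497/240 5/3
  737/240 43/20 23/10
  653/240 63/20 43/15
  31/9 59/20 137/36

Answer: 23/10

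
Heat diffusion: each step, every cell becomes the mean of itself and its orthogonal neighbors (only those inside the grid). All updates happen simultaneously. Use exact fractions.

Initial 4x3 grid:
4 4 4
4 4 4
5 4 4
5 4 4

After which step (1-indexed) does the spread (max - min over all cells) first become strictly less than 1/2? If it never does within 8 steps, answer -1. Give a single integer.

Step 1: max=14/3, min=4, spread=2/3
Step 2: max=161/36, min=4, spread=17/36
  -> spread < 1/2 first at step 2
Step 3: max=592/135, min=4, spread=52/135
Step 4: max=559649/129600, min=7247/1800, spread=7573/25920
Step 5: max=33273001/7776000, min=109217/27000, spread=363701/1555200
Step 6: max=1982093999/466560000, min=2927413/720000, spread=681043/3732480
Step 7: max=118343737141/27993600000, min=793482089/194400000, spread=163292653/1119744000
Step 8: max=7073291884319/1679616000000, min=23885139163/5832000000, spread=1554974443/13436928000

Answer: 2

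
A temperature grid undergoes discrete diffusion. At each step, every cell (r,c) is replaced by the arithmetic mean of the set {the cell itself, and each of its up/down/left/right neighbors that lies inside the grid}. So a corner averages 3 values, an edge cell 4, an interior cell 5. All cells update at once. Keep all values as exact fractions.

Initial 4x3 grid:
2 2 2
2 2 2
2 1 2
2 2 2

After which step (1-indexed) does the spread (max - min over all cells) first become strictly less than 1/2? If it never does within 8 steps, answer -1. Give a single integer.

Step 1: max=2, min=7/4, spread=1/4
  -> spread < 1/2 first at step 1
Step 2: max=2, min=177/100, spread=23/100
Step 3: max=787/400, min=8789/4800, spread=131/960
Step 4: max=14009/7200, min=79849/43200, spread=841/8640
Step 5: max=2786627/1440000, min=32017949/17280000, spread=56863/691200
Step 6: max=24930457/12960000, min=289505659/155520000, spread=386393/6220800
Step 7: max=9947641187/5184000000, min=116022276869/62208000000, spread=26795339/497664000
Step 8: max=594993850333/311040000000, min=6981144285871/3732480000000, spread=254051069/5971968000

Answer: 1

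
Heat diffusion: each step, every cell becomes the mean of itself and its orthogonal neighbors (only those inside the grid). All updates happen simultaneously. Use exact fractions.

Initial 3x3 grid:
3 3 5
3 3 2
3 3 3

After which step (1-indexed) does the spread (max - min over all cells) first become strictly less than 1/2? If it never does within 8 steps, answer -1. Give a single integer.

Step 1: max=7/2, min=8/3, spread=5/6
Step 2: max=121/36, min=43/15, spread=89/180
  -> spread < 1/2 first at step 2
Step 3: max=23033/7200, min=529/180, spread=1873/7200
Step 4: max=409981/129600, min=160597/54000, spread=122741/648000
Step 5: max=80846897/25920000, min=215879/72000, spread=3130457/25920000
Step 6: max=1448867029/466560000, min=146832637/48600000, spread=196368569/2332800000
Step 7: max=86470070063/27993600000, min=7069499849/2332800000, spread=523543/8957952
Step 8: max=5176132378861/1679616000000, min=70933568413/23328000000, spread=4410589/107495424

Answer: 2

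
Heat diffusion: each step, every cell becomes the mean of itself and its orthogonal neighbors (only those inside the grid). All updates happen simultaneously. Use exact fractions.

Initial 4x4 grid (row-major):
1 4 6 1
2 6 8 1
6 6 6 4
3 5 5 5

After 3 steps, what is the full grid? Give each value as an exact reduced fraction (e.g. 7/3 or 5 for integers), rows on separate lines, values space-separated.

After step 1:
  7/3 17/4 19/4 8/3
  15/4 26/5 27/5 7/2
  17/4 29/5 29/5 4
  14/3 19/4 21/4 14/3
After step 2:
  31/9 62/15 64/15 131/36
  233/60 122/25 493/100 467/120
  277/60 129/25 21/4 539/120
  41/9 307/60 307/60 167/36
After step 3:
  2063/540 3763/900 1909/450 4247/1080
  7571/1800 1724/375 13931/3000 15257/3600
  8197/1800 7507/1500 14969/3000 3289/720
  643/135 8977/1800 1811/360 5129/1080

Answer: 2063/540 3763/900 1909/450 4247/1080
7571/1800 1724/375 13931/3000 15257/3600
8197/1800 7507/1500 14969/3000 3289/720
643/135 8977/1800 1811/360 5129/1080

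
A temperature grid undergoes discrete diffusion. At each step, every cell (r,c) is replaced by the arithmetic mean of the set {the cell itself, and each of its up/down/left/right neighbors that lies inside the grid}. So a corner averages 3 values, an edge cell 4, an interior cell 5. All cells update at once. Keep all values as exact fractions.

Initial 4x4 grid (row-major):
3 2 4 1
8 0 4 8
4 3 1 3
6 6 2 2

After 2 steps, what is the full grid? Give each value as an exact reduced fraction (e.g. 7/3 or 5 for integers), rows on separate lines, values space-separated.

Answer: 31/9 191/60 191/60 133/36
251/60 78/25 323/100 457/120
257/60 183/50 301/100 373/120
89/18 227/60 179/60 103/36

Derivation:
After step 1:
  13/3 9/4 11/4 13/3
  15/4 17/5 17/5 4
  21/4 14/5 13/5 7/2
  16/3 17/4 11/4 7/3
After step 2:
  31/9 191/60 191/60 133/36
  251/60 78/25 323/100 457/120
  257/60 183/50 301/100 373/120
  89/18 227/60 179/60 103/36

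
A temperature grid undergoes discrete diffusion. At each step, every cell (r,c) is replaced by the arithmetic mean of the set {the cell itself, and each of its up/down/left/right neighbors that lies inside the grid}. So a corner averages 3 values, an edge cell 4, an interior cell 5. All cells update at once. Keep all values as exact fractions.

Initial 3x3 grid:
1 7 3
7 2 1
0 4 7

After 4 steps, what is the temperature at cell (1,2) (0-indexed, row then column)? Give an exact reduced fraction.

Step 1: cell (1,2) = 13/4
Step 2: cell (1,2) = 907/240
Step 3: cell (1,2) = 50249/14400
Step 4: cell (1,2) = 3164803/864000
Full grid after step 4:
  5789/1600 3211303/864000 233167/64800
  1578089/432000 1274161/360000 3164803/864000
  452609/129600 3119803/864000 76339/21600

Answer: 3164803/864000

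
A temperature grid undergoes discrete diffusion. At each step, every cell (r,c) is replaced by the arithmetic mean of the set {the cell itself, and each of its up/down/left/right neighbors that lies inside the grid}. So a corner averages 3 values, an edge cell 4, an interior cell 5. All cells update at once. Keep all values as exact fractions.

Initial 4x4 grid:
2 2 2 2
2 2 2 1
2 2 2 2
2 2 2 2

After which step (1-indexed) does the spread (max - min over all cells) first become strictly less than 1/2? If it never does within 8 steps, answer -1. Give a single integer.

Answer: 1

Derivation:
Step 1: max=2, min=5/3, spread=1/3
  -> spread < 1/2 first at step 1
Step 2: max=2, min=209/120, spread=31/120
Step 3: max=2, min=1949/1080, spread=211/1080
Step 4: max=2, min=199157/108000, spread=16843/108000
Step 5: max=17921/9000, min=1805357/972000, spread=130111/972000
Step 6: max=1072841/540000, min=54677633/29160000, spread=3255781/29160000
Step 7: max=1068893/540000, min=1649246309/874800000, spread=82360351/874800000
Step 8: max=191893559/97200000, min=49736683109/26244000000, spread=2074577821/26244000000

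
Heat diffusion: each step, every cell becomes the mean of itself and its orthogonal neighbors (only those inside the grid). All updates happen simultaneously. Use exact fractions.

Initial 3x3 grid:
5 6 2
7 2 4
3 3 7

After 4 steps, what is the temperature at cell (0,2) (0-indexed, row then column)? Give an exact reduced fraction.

Step 1: cell (0,2) = 4
Step 2: cell (0,2) = 23/6
Step 3: cell (0,2) = 503/120
Step 4: cell (0,2) = 89743/21600
Full grid after step 4:
  47809/10800 418729/96000 89743/21600
  3835811/864000 253297/60000 3616561/864000
  17369/4050 1225687/288000 265879/64800

Answer: 89743/21600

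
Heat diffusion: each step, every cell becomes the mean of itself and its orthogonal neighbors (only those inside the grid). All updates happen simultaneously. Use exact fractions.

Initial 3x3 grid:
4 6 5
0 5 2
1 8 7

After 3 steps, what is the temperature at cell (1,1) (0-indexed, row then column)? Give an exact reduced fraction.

Step 1: cell (1,1) = 21/5
Step 2: cell (1,1) = 217/50
Step 3: cell (1,1) = 12649/3000
Full grid after step 3:
  3991/1080 1897/450 9827/2160
  26627/7200 12649/3000 22793/4800
  2729/720 63629/14400 652/135

Answer: 12649/3000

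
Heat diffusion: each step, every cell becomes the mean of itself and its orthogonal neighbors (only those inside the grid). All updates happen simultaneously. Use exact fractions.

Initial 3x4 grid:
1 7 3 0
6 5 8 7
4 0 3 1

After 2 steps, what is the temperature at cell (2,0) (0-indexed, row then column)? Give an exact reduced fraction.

Answer: 31/9

Derivation:
Step 1: cell (2,0) = 10/3
Step 2: cell (2,0) = 31/9
Full grid after step 2:
  38/9 551/120 511/120 71/18
  43/10 107/25 219/50 81/20
  31/9 109/30 223/60 32/9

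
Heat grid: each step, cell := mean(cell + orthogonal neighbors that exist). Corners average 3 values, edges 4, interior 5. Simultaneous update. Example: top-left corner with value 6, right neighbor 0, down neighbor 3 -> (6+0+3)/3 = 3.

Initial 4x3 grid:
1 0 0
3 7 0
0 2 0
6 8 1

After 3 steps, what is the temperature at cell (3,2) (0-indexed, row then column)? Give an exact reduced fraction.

Answer: 2093/720

Derivation:
Step 1: cell (3,2) = 3
Step 2: cell (3,2) = 8/3
Step 3: cell (3,2) = 2093/720
Full grid after step 3:
  2077/1080 3227/1800 469/360
  9169/3600 3041/1500 179/100
  11069/3600 17539/6000 331/150
  7999/2160 47141/14400 2093/720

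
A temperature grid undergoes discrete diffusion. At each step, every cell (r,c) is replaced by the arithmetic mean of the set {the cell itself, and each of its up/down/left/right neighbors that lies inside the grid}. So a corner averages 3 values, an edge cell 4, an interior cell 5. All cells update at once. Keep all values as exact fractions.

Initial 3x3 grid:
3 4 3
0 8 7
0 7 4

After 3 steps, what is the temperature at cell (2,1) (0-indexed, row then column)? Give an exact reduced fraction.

Step 1: cell (2,1) = 19/4
Step 2: cell (2,1) = 1097/240
Step 3: cell (2,1) = 64099/14400
Full grid after step 3:
  7577/2160 10079/2400 2593/540
  50999/14400 13069/3000 36337/7200
  3961/1080 64099/14400 3679/720

Answer: 64099/14400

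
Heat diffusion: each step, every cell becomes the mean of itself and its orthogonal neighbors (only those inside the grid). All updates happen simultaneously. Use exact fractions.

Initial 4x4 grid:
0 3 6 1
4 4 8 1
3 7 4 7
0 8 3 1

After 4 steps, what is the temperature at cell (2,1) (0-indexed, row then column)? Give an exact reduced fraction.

Answer: 31051/7200

Derivation:
Step 1: cell (2,1) = 26/5
Step 2: cell (2,1) = 121/25
Step 3: cell (2,1) = 26077/6000
Step 4: cell (2,1) = 31051/7200
Full grid after step 4:
  569/162 825353/216000 846097/216000 258451/64800
  816623/216000 22486/5625 765721/180000 109049/27000
  857983/216000 31051/7200 193159/45000 114173/27000
  267457/64800 229507/54000 234601/54000 67069/16200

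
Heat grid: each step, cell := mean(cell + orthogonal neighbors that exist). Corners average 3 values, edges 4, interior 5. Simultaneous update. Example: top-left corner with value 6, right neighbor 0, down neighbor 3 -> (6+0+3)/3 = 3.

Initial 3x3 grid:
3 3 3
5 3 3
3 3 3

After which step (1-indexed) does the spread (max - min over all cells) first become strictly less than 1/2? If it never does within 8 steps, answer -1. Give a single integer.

Answer: 3

Derivation:
Step 1: max=11/3, min=3, spread=2/3
Step 2: max=427/120, min=3, spread=67/120
Step 3: max=3677/1080, min=307/100, spread=1807/5400
  -> spread < 1/2 first at step 3
Step 4: max=1453963/432000, min=8461/2700, spread=33401/144000
Step 5: max=12893933/3888000, min=853391/270000, spread=3025513/19440000
Step 6: max=5130526867/1555200000, min=45955949/14400000, spread=53531/497664
Step 7: max=305968925849/93312000000, min=12455116051/3888000000, spread=450953/5971968
Step 8: max=18305063560603/5598720000000, min=1500688610519/466560000000, spread=3799043/71663616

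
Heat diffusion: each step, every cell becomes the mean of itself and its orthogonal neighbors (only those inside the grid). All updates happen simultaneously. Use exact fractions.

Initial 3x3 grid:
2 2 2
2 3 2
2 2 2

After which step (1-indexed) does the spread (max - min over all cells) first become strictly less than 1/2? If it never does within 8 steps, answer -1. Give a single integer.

Step 1: max=9/4, min=2, spread=1/4
  -> spread < 1/2 first at step 1
Step 2: max=56/25, min=169/80, spread=51/400
Step 3: max=10423/4800, min=767/360, spread=589/14400
Step 4: max=64943/30000, min=617081/288000, spread=31859/1440000
Step 5: max=37251607/17280000, min=3864721/1800000, spread=751427/86400000
Step 6: max=232634687/108000000, min=2228663129/1036800000, spread=23149331/5184000000
Step 7: max=133898654263/62208000000, min=13934931889/6480000000, spread=616540643/311040000000
Step 8: max=836712453983/388800000000, min=8028892008761/3732480000000, spread=17737747379/18662400000000

Answer: 1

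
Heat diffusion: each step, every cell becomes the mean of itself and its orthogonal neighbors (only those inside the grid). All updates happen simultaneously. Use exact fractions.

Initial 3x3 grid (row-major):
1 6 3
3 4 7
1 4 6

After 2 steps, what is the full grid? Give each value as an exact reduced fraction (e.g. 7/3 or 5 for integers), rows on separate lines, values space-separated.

After step 1:
  10/3 7/2 16/3
  9/4 24/5 5
  8/3 15/4 17/3
After step 2:
  109/36 509/120 83/18
  261/80 193/50 26/5
  26/9 1013/240 173/36

Answer: 109/36 509/120 83/18
261/80 193/50 26/5
26/9 1013/240 173/36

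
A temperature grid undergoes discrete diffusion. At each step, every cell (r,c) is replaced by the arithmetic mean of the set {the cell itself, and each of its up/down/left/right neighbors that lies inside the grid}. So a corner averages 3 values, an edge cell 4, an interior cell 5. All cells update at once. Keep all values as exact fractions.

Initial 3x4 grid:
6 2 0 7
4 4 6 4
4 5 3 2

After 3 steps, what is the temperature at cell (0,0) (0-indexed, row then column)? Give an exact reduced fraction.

Step 1: cell (0,0) = 4
Step 2: cell (0,0) = 23/6
Step 3: cell (0,0) = 2839/720
Full grid after step 3:
  2839/720 2969/800 27481/7200 4037/1080
  29141/7200 23963/6000 11159/3000 56507/14400
  4561/1080 1781/450 1567/400 2693/720

Answer: 2839/720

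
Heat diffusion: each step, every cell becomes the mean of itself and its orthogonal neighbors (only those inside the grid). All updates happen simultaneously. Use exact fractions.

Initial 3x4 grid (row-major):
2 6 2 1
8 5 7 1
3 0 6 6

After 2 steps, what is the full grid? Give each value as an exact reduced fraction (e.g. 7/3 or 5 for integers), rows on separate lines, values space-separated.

After step 1:
  16/3 15/4 4 4/3
  9/2 26/5 21/5 15/4
  11/3 7/2 19/4 13/3
After step 2:
  163/36 1097/240 797/240 109/36
  187/40 423/100 219/50 817/240
  35/9 1027/240 1007/240 77/18

Answer: 163/36 1097/240 797/240 109/36
187/40 423/100 219/50 817/240
35/9 1027/240 1007/240 77/18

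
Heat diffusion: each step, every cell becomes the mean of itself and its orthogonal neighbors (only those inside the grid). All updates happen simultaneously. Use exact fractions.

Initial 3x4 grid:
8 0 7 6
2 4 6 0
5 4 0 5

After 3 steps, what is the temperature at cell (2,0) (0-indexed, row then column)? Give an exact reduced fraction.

Step 1: cell (2,0) = 11/3
Step 2: cell (2,0) = 35/9
Step 3: cell (2,0) = 7987/2160
Full grid after step 3:
  8657/2160 7409/1800 1871/450 8759/2160
  18929/4800 7581/2000 7391/2000 17939/4800
  7987/2160 6409/1800 6109/1800 6949/2160

Answer: 7987/2160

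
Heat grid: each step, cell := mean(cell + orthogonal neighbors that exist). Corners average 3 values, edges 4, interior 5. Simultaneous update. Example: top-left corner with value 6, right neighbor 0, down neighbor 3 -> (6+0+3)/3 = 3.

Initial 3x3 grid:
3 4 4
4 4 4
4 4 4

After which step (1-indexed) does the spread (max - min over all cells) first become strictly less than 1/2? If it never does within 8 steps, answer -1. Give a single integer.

Answer: 1

Derivation:
Step 1: max=4, min=11/3, spread=1/3
  -> spread < 1/2 first at step 1
Step 2: max=4, min=67/18, spread=5/18
Step 3: max=4, min=823/216, spread=41/216
Step 4: max=1429/360, min=49709/12960, spread=347/2592
Step 5: max=14243/3600, min=3003463/777600, spread=2921/31104
Step 6: max=1702517/432000, min=180795461/46656000, spread=24611/373248
Step 7: max=38223259/9720000, min=10878717967/2799360000, spread=207329/4478976
Step 8: max=2034798401/518400000, min=653816447549/167961600000, spread=1746635/53747712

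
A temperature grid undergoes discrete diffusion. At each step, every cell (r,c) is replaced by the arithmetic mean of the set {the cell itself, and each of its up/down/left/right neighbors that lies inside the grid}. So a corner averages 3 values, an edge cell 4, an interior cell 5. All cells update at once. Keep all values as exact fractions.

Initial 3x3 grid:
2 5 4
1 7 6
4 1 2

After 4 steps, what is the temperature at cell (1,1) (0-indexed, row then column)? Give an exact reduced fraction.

Step 1: cell (1,1) = 4
Step 2: cell (1,1) = 81/20
Step 3: cell (1,1) = 4427/1200
Step 4: cell (1,1) = 271669/72000
Full grid after step 4:
  5971/1620 338281/86400 36317/8640
  295981/86400 271669/72000 228779/57600
  7163/2160 100177/28800 1211/320

Answer: 271669/72000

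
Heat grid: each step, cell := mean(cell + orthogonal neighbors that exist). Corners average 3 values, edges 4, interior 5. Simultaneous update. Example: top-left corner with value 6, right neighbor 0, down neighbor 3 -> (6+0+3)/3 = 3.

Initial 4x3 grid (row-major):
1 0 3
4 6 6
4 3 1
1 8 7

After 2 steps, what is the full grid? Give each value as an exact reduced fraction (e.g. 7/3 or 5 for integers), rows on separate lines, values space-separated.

Answer: 95/36 329/120 19/6
733/240 369/100 301/80
929/240 101/25 1079/240
145/36 1129/240 43/9

Derivation:
After step 1:
  5/3 5/2 3
  15/4 19/5 4
  3 22/5 17/4
  13/3 19/4 16/3
After step 2:
  95/36 329/120 19/6
  733/240 369/100 301/80
  929/240 101/25 1079/240
  145/36 1129/240 43/9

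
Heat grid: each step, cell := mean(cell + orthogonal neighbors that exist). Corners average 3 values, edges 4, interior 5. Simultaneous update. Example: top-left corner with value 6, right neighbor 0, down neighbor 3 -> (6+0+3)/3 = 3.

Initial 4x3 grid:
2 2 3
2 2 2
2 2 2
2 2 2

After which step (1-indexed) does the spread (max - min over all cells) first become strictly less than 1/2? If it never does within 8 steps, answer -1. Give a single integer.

Answer: 1

Derivation:
Step 1: max=7/3, min=2, spread=1/3
  -> spread < 1/2 first at step 1
Step 2: max=41/18, min=2, spread=5/18
Step 3: max=473/216, min=2, spread=41/216
Step 4: max=56057/25920, min=2, spread=4217/25920
Step 5: max=3319549/1555200, min=14479/7200, spread=38417/311040
Step 6: max=197824211/93312000, min=290597/144000, spread=1903471/18662400
Step 7: max=11798429089/5598720000, min=8755759/4320000, spread=18038617/223948800
Step 8: max=705114582851/335923200000, min=790526759/388800000, spread=883978523/13436928000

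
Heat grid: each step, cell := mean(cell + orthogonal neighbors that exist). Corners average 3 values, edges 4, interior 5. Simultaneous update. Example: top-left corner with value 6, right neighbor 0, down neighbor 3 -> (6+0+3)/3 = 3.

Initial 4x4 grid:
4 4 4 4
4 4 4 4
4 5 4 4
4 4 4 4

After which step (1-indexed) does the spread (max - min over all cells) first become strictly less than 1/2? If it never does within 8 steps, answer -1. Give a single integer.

Step 1: max=17/4, min=4, spread=1/4
  -> spread < 1/2 first at step 1
Step 2: max=211/50, min=4, spread=11/50
Step 3: max=9967/2400, min=4, spread=367/2400
Step 4: max=44771/10800, min=2413/600, spread=1337/10800
Step 5: max=1337669/324000, min=72469/18000, spread=33227/324000
Step 6: max=40094327/9720000, min=436049/108000, spread=849917/9720000
Step 7: max=1200114347/291600000, min=6548533/1620000, spread=21378407/291600000
Step 8: max=35958462371/8748000000, min=1967688343/486000000, spread=540072197/8748000000

Answer: 1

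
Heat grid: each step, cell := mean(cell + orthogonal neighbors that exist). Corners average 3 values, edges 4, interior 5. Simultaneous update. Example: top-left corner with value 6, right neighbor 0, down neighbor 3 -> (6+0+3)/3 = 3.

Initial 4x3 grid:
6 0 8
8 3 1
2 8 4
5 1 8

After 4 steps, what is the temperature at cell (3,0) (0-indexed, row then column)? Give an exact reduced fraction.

Answer: 292111/64800

Derivation:
Step 1: cell (3,0) = 8/3
Step 2: cell (3,0) = 167/36
Step 3: cell (3,0) = 1157/270
Step 4: cell (3,0) = 292111/64800
Full grid after step 4:
  559787/129600 3634963/864000 174079/43200
  120299/27000 1527707/360000 101363/24000
  237613/54000 134611/30000 936827/216000
  292111/64800 635513/144000 147193/32400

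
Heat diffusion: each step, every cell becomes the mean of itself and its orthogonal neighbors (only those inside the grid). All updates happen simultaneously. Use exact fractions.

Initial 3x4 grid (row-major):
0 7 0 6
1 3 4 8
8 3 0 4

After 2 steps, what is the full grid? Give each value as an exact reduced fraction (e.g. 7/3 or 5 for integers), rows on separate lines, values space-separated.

Answer: 49/18 781/240 173/48 173/36
199/60 78/25 191/50 103/24
7/2 277/80 53/16 49/12

Derivation:
After step 1:
  8/3 5/2 17/4 14/3
  3 18/5 3 11/2
  4 7/2 11/4 4
After step 2:
  49/18 781/240 173/48 173/36
  199/60 78/25 191/50 103/24
  7/2 277/80 53/16 49/12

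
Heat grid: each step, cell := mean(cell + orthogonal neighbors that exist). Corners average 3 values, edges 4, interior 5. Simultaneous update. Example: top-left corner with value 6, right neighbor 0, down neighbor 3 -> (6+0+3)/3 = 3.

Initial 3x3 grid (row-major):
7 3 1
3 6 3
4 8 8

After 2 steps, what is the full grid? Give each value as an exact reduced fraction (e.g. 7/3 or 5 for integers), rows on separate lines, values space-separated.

Answer: 163/36 931/240 133/36
71/15 497/100 533/120
11/2 673/120 52/9

Derivation:
After step 1:
  13/3 17/4 7/3
  5 23/5 9/2
  5 13/2 19/3
After step 2:
  163/36 931/240 133/36
  71/15 497/100 533/120
  11/2 673/120 52/9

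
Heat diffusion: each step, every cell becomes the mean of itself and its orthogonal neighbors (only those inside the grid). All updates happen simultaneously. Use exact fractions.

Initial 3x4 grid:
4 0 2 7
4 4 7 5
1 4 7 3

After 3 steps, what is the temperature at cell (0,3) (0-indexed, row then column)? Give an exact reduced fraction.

Answer: 497/108

Derivation:
Step 1: cell (0,3) = 14/3
Step 2: cell (0,3) = 85/18
Step 3: cell (0,3) = 497/108
Full grid after step 3:
  6643/2160 12419/3600 3761/900 497/108
  47201/14400 1414/375 26779/6000 35503/7200
  1273/360 9571/2400 3757/800 725/144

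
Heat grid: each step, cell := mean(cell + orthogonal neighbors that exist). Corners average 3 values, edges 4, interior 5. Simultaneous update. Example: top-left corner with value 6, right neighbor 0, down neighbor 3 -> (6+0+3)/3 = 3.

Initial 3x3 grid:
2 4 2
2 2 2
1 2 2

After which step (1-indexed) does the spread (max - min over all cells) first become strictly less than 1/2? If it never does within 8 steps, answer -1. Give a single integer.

Step 1: max=8/3, min=5/3, spread=1
Step 2: max=307/120, min=31/18, spread=301/360
Step 3: max=2597/1080, min=27623/14400, spread=21011/43200
  -> spread < 1/2 first at step 3
Step 4: max=1000303/432000, min=127609/64800, spread=448729/1296000
Step 5: max=8836373/3888000, min=7932623/3888000, spread=1205/5184
Step 6: max=520182931/233280000, min=482116681/233280000, spread=10151/62208
Step 7: max=30933063557/13996800000, min=29329619807/13996800000, spread=85517/746496
Step 8: max=1840072079779/839808000000, min=1772531673529/839808000000, spread=720431/8957952

Answer: 3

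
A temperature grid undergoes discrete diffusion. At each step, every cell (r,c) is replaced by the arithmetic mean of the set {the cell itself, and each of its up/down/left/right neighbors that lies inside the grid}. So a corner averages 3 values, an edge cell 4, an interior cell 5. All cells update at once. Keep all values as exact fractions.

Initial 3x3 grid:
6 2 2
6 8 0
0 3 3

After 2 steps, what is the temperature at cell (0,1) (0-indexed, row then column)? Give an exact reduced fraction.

Answer: 143/40

Derivation:
Step 1: cell (0,1) = 9/2
Step 2: cell (0,1) = 143/40
Full grid after step 2:
  85/18 143/40 109/36
  247/60 401/100 623/240
  23/6 123/40 35/12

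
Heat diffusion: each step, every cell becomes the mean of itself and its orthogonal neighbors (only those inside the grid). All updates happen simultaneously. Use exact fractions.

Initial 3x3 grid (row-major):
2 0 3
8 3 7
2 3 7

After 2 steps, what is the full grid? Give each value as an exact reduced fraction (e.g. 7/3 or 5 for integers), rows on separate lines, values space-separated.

After step 1:
  10/3 2 10/3
  15/4 21/5 5
  13/3 15/4 17/3
After step 2:
  109/36 193/60 31/9
  937/240 187/50 91/20
  71/18 359/80 173/36

Answer: 109/36 193/60 31/9
937/240 187/50 91/20
71/18 359/80 173/36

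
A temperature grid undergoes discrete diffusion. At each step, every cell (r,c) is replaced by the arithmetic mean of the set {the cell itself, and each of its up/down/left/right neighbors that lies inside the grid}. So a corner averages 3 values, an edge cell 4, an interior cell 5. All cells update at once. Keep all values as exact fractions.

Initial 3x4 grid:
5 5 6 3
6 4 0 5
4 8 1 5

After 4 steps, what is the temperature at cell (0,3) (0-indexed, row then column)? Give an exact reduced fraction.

Step 1: cell (0,3) = 14/3
Step 2: cell (0,3) = 137/36
Step 3: cell (0,3) = 8347/2160
Step 4: cell (0,3) = 498491/129600
Full grid after step 4:
  619801/129600 484753/108000 440033/108000 498491/129600
  4149809/864000 1595641/360000 1429591/360000 3239999/864000
  204617/43200 105709/24000 848941/216000 478841/129600

Answer: 498491/129600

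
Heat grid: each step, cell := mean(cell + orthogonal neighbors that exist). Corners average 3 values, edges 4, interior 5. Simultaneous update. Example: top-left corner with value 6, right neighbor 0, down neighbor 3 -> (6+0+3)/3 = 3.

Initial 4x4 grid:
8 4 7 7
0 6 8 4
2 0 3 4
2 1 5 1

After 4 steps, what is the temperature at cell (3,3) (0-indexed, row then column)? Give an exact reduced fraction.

Step 1: cell (3,3) = 10/3
Step 2: cell (3,3) = 53/18
Step 3: cell (3,3) = 1429/432
Step 4: cell (3,3) = 8711/2592
Full grid after step 4:
  31289/7200 38099/8000 382331/72000 59077/10800
  129743/36000 246841/60000 139067/30000 351691/72000
  296753/108000 276767/90000 655589/180000 858617/216000
  14461/6480 137209/54000 163913/54000 8711/2592

Answer: 8711/2592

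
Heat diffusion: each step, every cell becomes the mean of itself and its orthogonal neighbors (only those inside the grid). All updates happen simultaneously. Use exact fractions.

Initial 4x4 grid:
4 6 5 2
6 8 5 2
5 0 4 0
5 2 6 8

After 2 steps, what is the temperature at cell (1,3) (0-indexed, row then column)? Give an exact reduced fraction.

Step 1: cell (1,3) = 9/4
Step 2: cell (1,3) = 271/80
Full grid after step 2:
  101/18 247/48 361/80 13/4
  241/48 251/50 391/100 271/80
  351/80 381/100 201/50 161/48
  15/4 321/80 191/48 79/18

Answer: 271/80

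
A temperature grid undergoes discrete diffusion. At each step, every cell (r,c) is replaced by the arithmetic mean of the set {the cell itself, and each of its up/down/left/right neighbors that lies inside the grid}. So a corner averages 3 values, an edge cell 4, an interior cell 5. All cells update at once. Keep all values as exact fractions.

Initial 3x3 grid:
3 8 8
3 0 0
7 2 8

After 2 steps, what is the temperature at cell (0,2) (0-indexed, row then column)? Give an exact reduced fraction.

Answer: 169/36

Derivation:
Step 1: cell (0,2) = 16/3
Step 2: cell (0,2) = 169/36
Full grid after step 2:
  38/9 347/80 169/36
  871/240 377/100 229/60
  23/6 851/240 139/36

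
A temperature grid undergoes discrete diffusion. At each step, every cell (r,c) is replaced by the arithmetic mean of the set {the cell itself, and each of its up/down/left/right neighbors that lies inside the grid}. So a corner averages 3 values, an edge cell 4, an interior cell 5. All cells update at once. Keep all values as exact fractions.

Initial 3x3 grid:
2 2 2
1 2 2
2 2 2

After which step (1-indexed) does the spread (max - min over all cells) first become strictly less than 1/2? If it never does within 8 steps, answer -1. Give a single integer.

Answer: 1

Derivation:
Step 1: max=2, min=5/3, spread=1/3
  -> spread < 1/2 first at step 1
Step 2: max=2, min=413/240, spread=67/240
Step 3: max=393/200, min=3883/2160, spread=1807/10800
Step 4: max=10439/5400, min=1570037/864000, spread=33401/288000
Step 5: max=1036609/540000, min=14322067/7776000, spread=3025513/38880000
Step 6: max=54844051/28800000, min=5755873133/3110400000, spread=53531/995328
Step 7: max=14760883949/7776000000, min=347215074151/186624000000, spread=450953/11943936
Step 8: max=1765231389481/933120000000, min=20885976439397/11197440000000, spread=3799043/143327232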